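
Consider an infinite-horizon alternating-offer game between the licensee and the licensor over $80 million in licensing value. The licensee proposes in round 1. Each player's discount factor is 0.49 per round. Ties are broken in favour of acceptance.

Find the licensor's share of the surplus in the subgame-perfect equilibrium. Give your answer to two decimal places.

26.31

In a stationary SPE each proposer offers the other exactly their discounted continuation value.
If the licensee keeps x when proposing and the licensor keeps y when proposing, then x = 80 − 0.49y and y = 80 − 0.49x.
Solving: x = 80(1 − 0.49) / (1 − 0.49·0.49) = 40.8 / 0.7599 ≈ 53.6913.
The licensor gets 80 − 53.6913 ≈ 26.3087.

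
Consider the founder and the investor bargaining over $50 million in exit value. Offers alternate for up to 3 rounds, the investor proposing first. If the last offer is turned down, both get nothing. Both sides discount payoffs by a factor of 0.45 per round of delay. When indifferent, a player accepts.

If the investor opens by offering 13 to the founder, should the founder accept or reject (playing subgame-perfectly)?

Accept

Work out the founder's continuation value if the offer is rejected.
Round 3 (the investor proposes): the founder will accept anything ≥ 0, so the investor offers 0 and keeps 50.
Round 2 (the founder proposes): the investor can get 50 next round, worth 0.45 × 50 = 22.5 now. The founder offers 22.5 and keeps 50 − 22.5 = 27.5.
So by rejecting in round 1, the founder gets 27.5 next round, worth 0.45 × 27.5 = 12.375 now.
Offer 13 ≥ 12.375, so the founder accepts.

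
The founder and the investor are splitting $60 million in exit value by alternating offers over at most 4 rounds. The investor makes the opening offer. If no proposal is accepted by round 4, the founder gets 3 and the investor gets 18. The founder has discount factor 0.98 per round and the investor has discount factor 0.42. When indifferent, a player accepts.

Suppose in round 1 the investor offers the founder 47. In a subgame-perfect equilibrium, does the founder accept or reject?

Work out the founder's continuation value if the offer is rejected.
Round 4 (the founder proposes): the investor gets 18 if talks fail, so the founder offers 18 and keeps 42.
Round 3 (the investor proposes): the founder can get 42 next round, worth 0.98 × 42 = 41.16 now. The investor offers 41.16 and keeps 60 − 41.16 = 18.84.
Round 2 (the founder proposes): the investor can get 18.84 next round, worth 0.42 × 18.84 = 7.9128 now; the founder offers that and keeps 52.0872.
So by rejecting in round 1, the founder gets 52.0872 next round, worth 0.98 × 52.0872 = 51.045456 now.
Offer 47 < 51.045456, so the founder rejects.

Reject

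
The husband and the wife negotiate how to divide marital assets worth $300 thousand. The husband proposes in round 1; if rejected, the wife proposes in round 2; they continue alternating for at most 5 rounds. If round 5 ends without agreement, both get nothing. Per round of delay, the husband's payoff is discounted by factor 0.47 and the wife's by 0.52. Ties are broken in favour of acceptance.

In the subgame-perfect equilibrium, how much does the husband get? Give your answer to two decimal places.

197.11

Round 5 (the husband proposes): the wife will accept anything ≥ 0, so the husband offers 0 and keeps 300.
Round 4 (the wife proposes): the husband can get 300 next round, worth 0.47 × 300 = 141 now; the wife offers that and keeps 159.
Round 3 (the husband proposes): the wife can get 159 next round, worth 0.52 × 159 = 82.68 now, so the husband offers 82.68, keeping 217.32.
Round 2 (the wife proposes): the husband can get 217.32 next round, worth 0.47 × 217.32 = 102.1404 now, so the wife offers 102.1404, keeping 197.8596.
Round 1 (the husband proposes): the wife can get 197.8596 next round, worth 0.52 × 197.8596 = 102.886992 now; the husband offers that and keeps 197.113008.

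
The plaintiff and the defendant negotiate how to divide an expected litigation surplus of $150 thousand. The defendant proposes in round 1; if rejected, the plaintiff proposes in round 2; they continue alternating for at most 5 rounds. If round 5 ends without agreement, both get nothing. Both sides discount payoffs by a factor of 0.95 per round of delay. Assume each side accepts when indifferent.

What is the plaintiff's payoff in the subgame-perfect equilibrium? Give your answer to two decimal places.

Solve by backward induction from round 5.
Round 5 (the defendant proposes): rejection yields 0 for the plaintiff; the defendant offers 0 and keeps 150.
Round 4 (the plaintiff proposes): the defendant can get 150 next round, worth 0.95 × 150 = 142.5 now, so the plaintiff offers 142.5, keeping 7.5.
Round 3 (the defendant proposes): the plaintiff can get 7.5 next round, worth 0.95 × 7.5 = 7.125 now, so the defendant offers 7.125, keeping 142.875.
Round 2 (the plaintiff proposes): the defendant can get 142.875 next round, worth 0.95 × 142.875 = 135.73125 now; the plaintiff offers that and keeps 14.26875.
Round 1 (the defendant proposes): the plaintiff can get 14.26875 next round, worth 0.95 × 14.26875 = 13.5553125 now; the defendant offers that and keeps 136.4446875.

13.56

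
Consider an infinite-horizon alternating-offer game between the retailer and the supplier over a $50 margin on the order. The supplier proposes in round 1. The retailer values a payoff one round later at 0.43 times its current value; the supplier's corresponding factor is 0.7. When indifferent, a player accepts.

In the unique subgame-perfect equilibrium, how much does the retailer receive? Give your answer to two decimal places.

9.23

Let x be the supplier's share when the supplier proposes and y be the retailer's share when the retailer proposes.
The retailer accepts iff offered ≥ 0.43·y, so x = 50 − 0.43y. Symmetrically y = 50 − 0.7x.
Substituting: x = 50 − 0.43(50 − 0.7x), giving x(1 − 0.7·0.43) = 50(1 − 0.43).
So x = 50 × 0.57 / 0.699 ≈ 40.7725, and the retailer receives 50 − x ≈ 9.2275.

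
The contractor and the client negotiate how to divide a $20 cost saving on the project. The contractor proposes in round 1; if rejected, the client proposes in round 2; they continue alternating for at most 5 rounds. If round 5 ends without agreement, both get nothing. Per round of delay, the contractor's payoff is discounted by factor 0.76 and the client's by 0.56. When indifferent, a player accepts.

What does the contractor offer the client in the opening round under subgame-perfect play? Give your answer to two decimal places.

3.83

Work backward from the last round.
Round 5 (the contractor proposes): the client will accept anything ≥ 0, so the contractor offers 0 and keeps 20.
Round 4 (the client proposes): the contractor can get 20 next round, worth 0.76 × 20 = 15.2 now; the client offers that and keeps 4.8.
Round 3 (the contractor proposes): the client can get 4.8 next round, worth 0.56 × 4.8 = 2.688 now. The contractor offers 2.688 and keeps 20 − 2.688 = 17.312.
Round 2 (the client proposes): the contractor can get 17.312 next round, worth 0.76 × 17.312 = 13.15712 now. The client offers 13.15712 and keeps 20 − 13.15712 = 6.84288.
Round 1 (the contractor proposes): the client can get 6.84288 next round, worth 0.56 × 6.84288 = 3.8320128 now. The contractor offers 3.8320128 and keeps 20 − 3.8320128 = 16.1679872.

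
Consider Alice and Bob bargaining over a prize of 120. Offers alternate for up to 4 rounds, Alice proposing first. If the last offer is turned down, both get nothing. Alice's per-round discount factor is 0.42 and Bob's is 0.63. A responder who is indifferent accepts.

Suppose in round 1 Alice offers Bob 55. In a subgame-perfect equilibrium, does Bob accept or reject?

Reject

Work out Bob's continuation value if the offer is rejected.
Round 4 (Bob proposes): Alice will accept anything ≥ 0, so Bob offers 0 and keeps 120.
Round 3 (Alice proposes): Bob can get 120 next round, worth 0.63 × 120 = 75.6 now, so Alice offers 75.6, keeping 44.4.
Round 2 (Bob proposes): Alice can get 44.4 next round, worth 0.42 × 44.4 = 18.648 now. Bob offers 18.648 and keeps 120 − 18.648 = 101.352.
So by rejecting in round 1, Bob gets 101.352 next round, worth 0.63 × 101.352 = 63.85176 now.
Offer 55 < 63.85176, so Bob rejects.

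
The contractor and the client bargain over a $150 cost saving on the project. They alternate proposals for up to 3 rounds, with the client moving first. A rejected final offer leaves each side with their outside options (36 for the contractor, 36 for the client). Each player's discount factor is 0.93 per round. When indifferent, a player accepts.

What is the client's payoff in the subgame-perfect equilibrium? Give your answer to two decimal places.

109.10

Round 3 (the client proposes): the contractor gets 36 if talks fail, so the client offers 36 and keeps 114.
Round 2 (the contractor proposes): the client can get 114 next round, worth 0.93 × 114 = 106.02 now. The contractor offers 106.02 and keeps 150 − 106.02 = 43.98.
Round 1 (the client proposes): the contractor can get 43.98 next round, worth 0.93 × 43.98 = 40.9014 now; the client offers that and keeps 109.0986.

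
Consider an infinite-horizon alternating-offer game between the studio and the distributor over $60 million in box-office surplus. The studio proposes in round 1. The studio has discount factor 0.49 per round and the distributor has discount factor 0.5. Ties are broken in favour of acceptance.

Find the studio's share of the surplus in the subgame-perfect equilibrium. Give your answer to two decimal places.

39.74

In a stationary SPE each proposer offers the other exactly their discounted continuation value.
If the studio keeps x when proposing and the distributor keeps y when proposing, then x = 60 − 0.5y and y = 60 − 0.49x.
Solving: x = 60(1 − 0.5) / (1 − 0.49·0.5) = 30 / 0.755 ≈ 39.7351.
The distributor gets 60 − 39.7351 ≈ 20.2649.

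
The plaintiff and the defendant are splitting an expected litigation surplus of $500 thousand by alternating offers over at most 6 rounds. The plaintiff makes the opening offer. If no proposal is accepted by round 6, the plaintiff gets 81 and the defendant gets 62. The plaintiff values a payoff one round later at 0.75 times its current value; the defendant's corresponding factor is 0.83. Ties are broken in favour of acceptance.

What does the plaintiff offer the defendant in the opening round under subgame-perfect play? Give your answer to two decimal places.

By backward induction:
Round 6 (the defendant proposes): the plaintiff gets 81 if talks fail, so the defendant offers 81 and keeps 419.
Round 5 (the plaintiff proposes): the defendant can get 419 next round, worth 0.83 × 419 = 347.77 now; the plaintiff offers that and keeps 152.23.
Round 4 (the defendant proposes): the plaintiff can get 152.23 next round, worth 0.75 × 152.23 = 114.1725 now. The defendant offers 114.1725 and keeps 500 − 114.1725 = 385.8275.
Round 3 (the plaintiff proposes): the defendant can get 385.8275 next round, worth 0.83 × 385.8275 = 320.236825 now, so the plaintiff offers 320.236825, keeping 179.763175.
Round 2 (the defendant proposes): the plaintiff can get 179.763175 next round, worth 0.75 × 179.763175 = 134.82238125 now, so the defendant offers 134.82238125, keeping 365.17761875.
Round 1 (the plaintiff proposes): the defendant can get 365.17761875 next round, worth 0.83 × 365.17761875 = 303.0974235625 now; the plaintiff offers that and keeps 196.9025764375.

303.10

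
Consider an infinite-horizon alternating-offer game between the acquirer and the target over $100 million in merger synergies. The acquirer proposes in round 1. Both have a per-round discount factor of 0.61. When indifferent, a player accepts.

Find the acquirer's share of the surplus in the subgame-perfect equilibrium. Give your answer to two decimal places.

Let x be the acquirer's share when the acquirer proposes and y be the target's share when the target proposes.
The target accepts iff offered ≥ 0.61·y, so x = 100 − 0.61y. Symmetrically y = 100 − 0.61x.
Substituting: x = 100 − 0.61(100 − 0.61x), giving x(1 − 0.61·0.61) = 100(1 − 0.61).
So x = 100 × 0.39 / 0.6279 ≈ 62.1118, and the target receives 100 − x ≈ 37.8882.

62.11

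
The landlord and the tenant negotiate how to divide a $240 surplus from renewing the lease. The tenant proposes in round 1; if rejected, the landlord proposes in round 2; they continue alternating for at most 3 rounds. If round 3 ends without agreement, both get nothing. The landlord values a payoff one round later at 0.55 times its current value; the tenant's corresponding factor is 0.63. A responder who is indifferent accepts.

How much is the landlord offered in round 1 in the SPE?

48.84

Solve by backward induction from round 3.
Round 3 (the tenant proposes): rejection yields 0 for the landlord; the tenant offers 0 and keeps 240.
Round 2 (the landlord proposes): the tenant can get 240 next round, worth 0.63 × 240 = 151.2 now, so the landlord offers 151.2, keeping 88.8.
Round 1 (the tenant proposes): the landlord can get 88.8 next round, worth 0.55 × 88.8 = 48.84 now; the tenant offers that and keeps 191.16.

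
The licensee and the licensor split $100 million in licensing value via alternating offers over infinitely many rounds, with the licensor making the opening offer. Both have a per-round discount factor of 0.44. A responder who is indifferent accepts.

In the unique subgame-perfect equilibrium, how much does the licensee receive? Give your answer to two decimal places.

In a stationary SPE each proposer offers the other exactly their discounted continuation value.
If the licensor keeps x when proposing and the licensee keeps y when proposing, then x = 100 − 0.44y and y = 100 − 0.44x.
Solving: x = 100(1 − 0.44) / (1 − 0.44·0.44) = 56 / 0.8064 ≈ 69.4444.
The licensee gets 100 − 69.4444 ≈ 30.5556.

30.56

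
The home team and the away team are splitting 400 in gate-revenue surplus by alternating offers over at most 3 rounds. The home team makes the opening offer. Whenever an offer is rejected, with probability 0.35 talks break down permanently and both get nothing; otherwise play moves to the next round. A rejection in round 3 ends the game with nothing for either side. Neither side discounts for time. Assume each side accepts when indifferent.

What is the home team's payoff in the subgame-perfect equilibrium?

309

By backward induction:
Round 3 (the home team proposes): rejection yields 0 for the away team; the home team offers 0 and keeps 400.
Round 2 (the away team proposes): rejecting gives the home team an expected 0.65 × 400 = 260; the away team offers that and keeps 140.
Round 1 (the home team proposes): rejecting gives the away team an expected 0.65 × 140 = 91, so the home team offers 91, keeping 309.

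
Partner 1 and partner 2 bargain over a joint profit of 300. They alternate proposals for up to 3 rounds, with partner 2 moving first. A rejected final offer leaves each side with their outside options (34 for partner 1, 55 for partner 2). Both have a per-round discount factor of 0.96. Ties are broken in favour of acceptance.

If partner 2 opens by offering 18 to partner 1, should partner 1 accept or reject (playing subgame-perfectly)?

Reject

Round 3 (partner 2 proposes): partner 1 gets 34 if talks fail, so partner 2 offers 34 and keeps 266.
Round 2 (partner 1 proposes): partner 2 can get 266 next round, worth 0.96 × 266 = 255.36 now. Partner 1 offers 255.36 and keeps 300 − 255.36 = 44.64.
So by rejecting in round 1, partner 1 gets 44.64 next round, worth 0.96 × 44.64 = 42.8544 now.
Offer 18 < 42.8544, so partner 1 rejects.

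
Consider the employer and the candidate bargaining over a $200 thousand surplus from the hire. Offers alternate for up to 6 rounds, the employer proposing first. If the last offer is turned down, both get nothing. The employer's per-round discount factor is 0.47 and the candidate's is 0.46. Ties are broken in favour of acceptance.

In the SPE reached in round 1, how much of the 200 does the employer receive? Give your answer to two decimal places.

136.40

Work backward from the last round.
Round 6 (the candidate proposes): the employer will accept anything ≥ 0, so the candidate offers 0 and keeps 200.
Round 5 (the employer proposes): the candidate can get 200 next round, worth 0.46 × 200 = 92 now; the employer offers that and keeps 108.
Round 4 (the candidate proposes): the employer can get 108 next round, worth 0.47 × 108 = 50.76 now. The candidate offers 50.76 and keeps 200 − 50.76 = 149.24.
Round 3 (the employer proposes): the candidate can get 149.24 next round, worth 0.46 × 149.24 = 68.6504 now; the employer offers that and keeps 131.3496.
Round 2 (the candidate proposes): the employer can get 131.3496 next round, worth 0.47 × 131.3496 = 61.734312 now. The candidate offers 61.734312 and keeps 200 − 61.734312 = 138.265688.
Round 1 (the employer proposes): the candidate can get 138.265688 next round, worth 0.46 × 138.265688 = 63.60221648 now. The employer offers 63.60221648 and keeps 200 − 63.60221648 = 136.39778352.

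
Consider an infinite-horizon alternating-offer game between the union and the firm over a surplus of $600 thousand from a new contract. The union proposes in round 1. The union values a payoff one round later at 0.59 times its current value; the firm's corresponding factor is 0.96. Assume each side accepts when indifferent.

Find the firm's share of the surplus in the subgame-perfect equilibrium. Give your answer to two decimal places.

When the union proposes, the firm accepts any offer worth at least 0.96 times what the firm would get by proposing next round; and vice versa.
This gives x = 600 − 0.96y and y = 600 − 0.59x, where x and y are each side's share when it proposes.
Hence (1 − 0.96·0.59)x = 600(1 − 0.96), i.e. 0.4336·x = 24.
x ≈ 55.3506; the firm's share is 600 − x ≈ 544.6494.

544.65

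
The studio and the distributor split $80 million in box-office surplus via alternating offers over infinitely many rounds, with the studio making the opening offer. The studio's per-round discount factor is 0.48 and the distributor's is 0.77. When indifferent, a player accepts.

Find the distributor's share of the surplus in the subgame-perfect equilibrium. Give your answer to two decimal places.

50.81

Let x be the studio's share when the studio proposes and y be the distributor's share when the distributor proposes.
The distributor accepts iff offered ≥ 0.77·y, so x = 80 − 0.77y. Symmetrically y = 80 − 0.48x.
Substituting: x = 80 − 0.77(80 − 0.48x), giving x(1 − 0.48·0.77) = 80(1 − 0.77).
So x = 80 × 0.23 / 0.6304 ≈ 29.1878, and the distributor receives 80 − x ≈ 50.8122.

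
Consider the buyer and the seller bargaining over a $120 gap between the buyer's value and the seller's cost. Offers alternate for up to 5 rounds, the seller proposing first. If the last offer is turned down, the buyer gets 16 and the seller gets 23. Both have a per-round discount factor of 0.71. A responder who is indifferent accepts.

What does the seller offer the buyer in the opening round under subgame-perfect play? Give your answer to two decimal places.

41.23

By backward induction:
Round 5 (the seller proposes): the buyer gets 16 if talks fail, so the seller offers 16 and keeps 104.
Round 4 (the buyer proposes): the seller can get 104 next round, worth 0.71 × 104 = 73.84 now, so the buyer offers 73.84, keeping 46.16.
Round 3 (the seller proposes): the buyer can get 46.16 next round, worth 0.71 × 46.16 = 32.7736 now. The seller offers 32.7736 and keeps 120 − 32.7736 = 87.2264.
Round 2 (the buyer proposes): the seller can get 87.2264 next round, worth 0.71 × 87.2264 = 61.930744 now. The buyer offers 61.930744 and keeps 120 − 61.930744 = 58.069256.
Round 1 (the seller proposes): the buyer can get 58.069256 next round, worth 0.71 × 58.069256 = 41.22917176 now, so the seller offers 41.22917176, keeping 78.77082824.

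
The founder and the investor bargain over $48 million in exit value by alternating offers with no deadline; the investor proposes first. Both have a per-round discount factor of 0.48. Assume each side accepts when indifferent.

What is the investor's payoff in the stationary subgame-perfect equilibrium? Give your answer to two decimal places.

32.43

When the investor proposes, the founder accepts any offer worth at least 0.48 times what the founder would get by proposing next round; and vice versa.
This gives x = 48 − 0.48y and y = 48 − 0.48x, where x and y are each side's share when it proposes.
Hence (1 − 0.48·0.48)x = 48(1 − 0.48), i.e. 0.7696·x = 24.96.
x ≈ 32.4324; the founder's share is 48 − x ≈ 15.5676.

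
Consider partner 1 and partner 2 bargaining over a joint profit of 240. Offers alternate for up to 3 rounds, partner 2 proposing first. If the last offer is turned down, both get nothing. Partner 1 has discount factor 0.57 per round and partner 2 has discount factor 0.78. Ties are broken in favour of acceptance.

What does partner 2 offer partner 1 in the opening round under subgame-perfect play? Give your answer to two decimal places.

30.10

Solve by backward induction from round 3.
Round 3 (partner 2 proposes): partner 1 will accept anything ≥ 0, so partner 2 offers 0 and keeps 240.
Round 2 (partner 1 proposes): partner 2 can get 240 next round, worth 0.78 × 240 = 187.2 now. Partner 1 offers 187.2 and keeps 240 − 187.2 = 52.8.
Round 1 (partner 2 proposes): partner 1 can get 52.8 next round, worth 0.57 × 52.8 = 30.096 now. Partner 2 offers 30.096 and keeps 240 − 30.096 = 209.904.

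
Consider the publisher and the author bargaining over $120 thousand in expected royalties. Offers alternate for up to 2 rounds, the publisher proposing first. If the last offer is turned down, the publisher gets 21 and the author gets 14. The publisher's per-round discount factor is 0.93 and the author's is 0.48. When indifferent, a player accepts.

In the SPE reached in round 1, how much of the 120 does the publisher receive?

72.48

Solve by backward induction from round 2.
Round 2 (the author proposes): the publisher gets 21 if talks fail, so the author offers 21 and keeps 99.
Round 1 (the publisher proposes): the author can get 99 next round, worth 0.48 × 99 = 47.52 now. The publisher offers 47.52 and keeps 120 − 47.52 = 72.48.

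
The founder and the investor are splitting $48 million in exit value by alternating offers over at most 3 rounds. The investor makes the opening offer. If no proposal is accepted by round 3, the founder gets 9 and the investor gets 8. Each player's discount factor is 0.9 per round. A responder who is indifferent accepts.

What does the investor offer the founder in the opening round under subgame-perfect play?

Round 3 (the investor proposes): the founder gets 9 if talks fail, so the investor offers 9 and keeps 39.
Round 2 (the founder proposes): the investor can get 39 next round, worth 0.9 × 39 = 35.1 now, so the founder offers 35.1, keeping 12.9.
Round 1 (the investor proposes): the founder can get 12.9 next round, worth 0.9 × 12.9 = 11.61 now, so the investor offers 11.61, keeping 36.39.

11.61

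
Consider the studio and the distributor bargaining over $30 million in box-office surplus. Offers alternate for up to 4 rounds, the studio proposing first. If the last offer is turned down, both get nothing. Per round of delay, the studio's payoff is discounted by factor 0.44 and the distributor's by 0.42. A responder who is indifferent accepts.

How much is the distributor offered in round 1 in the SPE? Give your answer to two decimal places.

Work backward from the last round.
Round 4 (the distributor proposes): rejection yields 0 for the studio; the distributor offers 0 and keeps 30.
Round 3 (the studio proposes): the distributor can get 30 next round, worth 0.42 × 30 = 12.6 now, so the studio offers 12.6, keeping 17.4.
Round 2 (the distributor proposes): the studio can get 17.4 next round, worth 0.44 × 17.4 = 7.656 now, so the distributor offers 7.656, keeping 22.344.
Round 1 (the studio proposes): the distributor can get 22.344 next round, worth 0.42 × 22.344 = 9.38448 now, so the studio offers 9.38448, keeping 20.61552.

9.38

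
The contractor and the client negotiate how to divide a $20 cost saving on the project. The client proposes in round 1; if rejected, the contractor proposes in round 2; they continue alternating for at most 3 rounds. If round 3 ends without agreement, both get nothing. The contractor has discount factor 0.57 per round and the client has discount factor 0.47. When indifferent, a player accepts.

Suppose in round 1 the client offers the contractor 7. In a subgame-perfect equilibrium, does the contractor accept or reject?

Accept

Round 3 (the client proposes): rejection yields 0 for the contractor; the client offers 0 and keeps 20.
Round 2 (the contractor proposes): the client can get 20 next round, worth 0.47 × 20 = 9.4 now, so the contractor offers 9.4, keeping 10.6.
So by rejecting in round 1, the contractor gets 10.6 next round, worth 0.57 × 10.6 = 6.042 now.
Offer 7 ≥ 6.042, so the contractor accepts.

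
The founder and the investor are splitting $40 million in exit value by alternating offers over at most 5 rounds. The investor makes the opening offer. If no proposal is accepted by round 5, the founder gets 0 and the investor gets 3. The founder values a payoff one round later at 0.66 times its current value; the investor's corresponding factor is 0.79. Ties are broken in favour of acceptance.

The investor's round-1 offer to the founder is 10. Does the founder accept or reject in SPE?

Round 5 (the investor proposes): rejection yields 0 for the founder; the investor offers 0 and keeps 40.
Round 4 (the founder proposes): the investor can get 40 next round, worth 0.79 × 40 = 31.6 now, so the founder offers 31.6, keeping 8.4.
Round 3 (the investor proposes): the founder can get 8.4 next round, worth 0.66 × 8.4 = 5.544 now. The investor offers 5.544 and keeps 40 − 5.544 = 34.456.
Round 2 (the founder proposes): the investor can get 34.456 next round, worth 0.79 × 34.456 = 27.22024 now. The founder offers 27.22024 and keeps 40 − 27.22024 = 12.77976.
So by rejecting in round 1, the founder gets 12.77976 next round, worth 0.66 × 12.77976 = 8.4346416 now.
Offer 10 ≥ 8.4346416, so the founder accepts.

Accept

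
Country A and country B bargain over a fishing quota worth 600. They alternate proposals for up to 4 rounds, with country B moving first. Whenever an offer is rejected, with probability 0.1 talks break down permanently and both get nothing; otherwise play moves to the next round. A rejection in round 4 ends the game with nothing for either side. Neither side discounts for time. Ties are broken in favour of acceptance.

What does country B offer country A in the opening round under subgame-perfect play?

491.4

By backward induction:
Round 4 (country A proposes): rejection yields 0 for country B; country A offers 0 and keeps 600.
Round 3 (country B proposes): rejecting gives country A an expected 0.9 × 600 = 540, so country B offers 540, keeping 60.
Round 2 (country A proposes): rejecting gives country B an expected 0.9 × 60 = 54; country A offers that and keeps 546.
Round 1 (country B proposes): rejecting gives country A an expected 0.9 × 546 = 491.4, so country B offers 491.4, keeping 108.6.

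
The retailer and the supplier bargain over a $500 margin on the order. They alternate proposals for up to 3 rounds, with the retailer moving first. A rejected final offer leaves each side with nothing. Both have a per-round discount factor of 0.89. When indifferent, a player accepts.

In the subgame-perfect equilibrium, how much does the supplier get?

48.95

Round 3 (the retailer proposes): rejection yields 0 for the supplier; the retailer offers 0 and keeps 500.
Round 2 (the supplier proposes): the retailer can get 500 next round, worth 0.89 × 500 = 445 now; the supplier offers that and keeps 55.
Round 1 (the retailer proposes): the supplier can get 55 next round, worth 0.89 × 55 = 48.95 now. The retailer offers 48.95 and keeps 500 − 48.95 = 451.05.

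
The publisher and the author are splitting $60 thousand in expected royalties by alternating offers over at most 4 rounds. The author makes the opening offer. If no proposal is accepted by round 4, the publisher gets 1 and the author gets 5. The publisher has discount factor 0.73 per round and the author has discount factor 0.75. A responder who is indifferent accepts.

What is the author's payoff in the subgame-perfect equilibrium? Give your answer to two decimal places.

Round 4 (the publisher proposes): the author gets 5 if talks fail, so the publisher offers 5 and keeps 55.
Round 3 (the author proposes): the publisher can get 55 next round, worth 0.73 × 55 = 40.15 now, so the author offers 40.15, keeping 19.85.
Round 2 (the publisher proposes): the author can get 19.85 next round, worth 0.75 × 19.85 = 14.8875 now. The publisher offers 14.8875 and keeps 60 − 14.8875 = 45.1125.
Round 1 (the author proposes): the publisher can get 45.1125 next round, worth 0.73 × 45.1125 = 32.932125 now. The author offers 32.932125 and keeps 60 − 32.932125 = 27.067875.

27.07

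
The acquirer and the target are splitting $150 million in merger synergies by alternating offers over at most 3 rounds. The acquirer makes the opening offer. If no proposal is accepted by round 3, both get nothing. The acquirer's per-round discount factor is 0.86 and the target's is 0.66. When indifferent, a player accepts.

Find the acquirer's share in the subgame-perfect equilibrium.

Work backward from the last round.
Round 3 (the acquirer proposes): rejection yields 0 for the target; the acquirer offers 0 and keeps 150.
Round 2 (the target proposes): the acquirer can get 150 next round, worth 0.86 × 150 = 129 now. The target offers 129 and keeps 150 − 129 = 21.
Round 1 (the acquirer proposes): the target can get 21 next round, worth 0.66 × 21 = 13.86 now, so the acquirer offers 13.86, keeping 136.14.

136.14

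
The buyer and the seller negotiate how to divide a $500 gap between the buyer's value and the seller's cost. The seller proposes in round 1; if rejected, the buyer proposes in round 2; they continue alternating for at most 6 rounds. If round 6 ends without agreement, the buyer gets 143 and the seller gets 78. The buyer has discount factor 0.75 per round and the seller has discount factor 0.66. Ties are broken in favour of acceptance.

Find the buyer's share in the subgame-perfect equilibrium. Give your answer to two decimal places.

268.16

Round 6 (the buyer proposes): the seller gets 78 if talks fail, so the buyer offers 78 and keeps 422.
Round 5 (the seller proposes): the buyer can get 422 next round, worth 0.75 × 422 = 316.5 now; the seller offers that and keeps 183.5.
Round 4 (the buyer proposes): the seller can get 183.5 next round, worth 0.66 × 183.5 = 121.11 now. The buyer offers 121.11 and keeps 500 − 121.11 = 378.89.
Round 3 (the seller proposes): the buyer can get 378.89 next round, worth 0.75 × 378.89 = 284.1675 now. The seller offers 284.1675 and keeps 500 − 284.1675 = 215.8325.
Round 2 (the buyer proposes): the seller can get 215.8325 next round, worth 0.66 × 215.8325 = 142.44945 now. The buyer offers 142.44945 and keeps 500 − 142.44945 = 357.55055.
Round 1 (the seller proposes): the buyer can get 357.55055 next round, worth 0.75 × 357.55055 = 268.1629125 now, so the seller offers 268.1629125, keeping 231.8370875.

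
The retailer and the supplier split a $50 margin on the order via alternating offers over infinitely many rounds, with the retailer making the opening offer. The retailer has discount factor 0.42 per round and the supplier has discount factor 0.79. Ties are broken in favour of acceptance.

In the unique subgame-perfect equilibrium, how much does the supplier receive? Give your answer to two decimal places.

34.29

Let x be the retailer's share when the retailer proposes and y be the supplier's share when the supplier proposes.
The supplier accepts iff offered ≥ 0.79·y, so x = 50 − 0.79y. Symmetrically y = 50 − 0.42x.
Substituting: x = 50 − 0.79(50 − 0.42x), giving x(1 − 0.42·0.79) = 50(1 − 0.79).
So x = 50 × 0.21 / 0.6682 ≈ 15.7139, and the supplier receives 50 − x ≈ 34.2861.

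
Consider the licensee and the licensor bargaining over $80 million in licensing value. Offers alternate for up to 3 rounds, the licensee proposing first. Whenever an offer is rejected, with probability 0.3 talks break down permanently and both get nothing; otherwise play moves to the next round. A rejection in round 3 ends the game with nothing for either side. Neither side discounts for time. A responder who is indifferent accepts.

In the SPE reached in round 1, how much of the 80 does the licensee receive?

Round 3 (the licensee proposes): rejection yields 0 for the licensor; the licensee offers 0 and keeps 80.
Round 2 (the licensor proposes): rejecting gives the licensee an expected 0.7 × 80 = 56, so the licensor offers 56, keeping 24.
Round 1 (the licensee proposes): rejecting gives the licensor an expected 0.7 × 24 = 16.8; the licensee offers that and keeps 63.2.

63.2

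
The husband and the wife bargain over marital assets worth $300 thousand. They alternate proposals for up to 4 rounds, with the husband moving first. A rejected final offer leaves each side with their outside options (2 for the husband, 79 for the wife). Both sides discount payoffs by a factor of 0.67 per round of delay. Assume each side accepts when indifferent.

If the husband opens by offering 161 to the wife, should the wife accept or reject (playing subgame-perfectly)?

Accept

Round 4 (the wife proposes): the husband gets 2 if talks fail, so the wife offers 2 and keeps 298.
Round 3 (the husband proposes): the wife can get 298 next round, worth 0.67 × 298 = 199.66 now; the husband offers that and keeps 100.34.
Round 2 (the wife proposes): the husband can get 100.34 next round, worth 0.67 × 100.34 = 67.2278 now, so the wife offers 67.2278, keeping 232.7722.
So by rejecting in round 1, the wife gets 232.7722 next round, worth 0.67 × 232.7722 = 155.957374 now.
Offer 161 ≥ 155.957374, so the wife accepts.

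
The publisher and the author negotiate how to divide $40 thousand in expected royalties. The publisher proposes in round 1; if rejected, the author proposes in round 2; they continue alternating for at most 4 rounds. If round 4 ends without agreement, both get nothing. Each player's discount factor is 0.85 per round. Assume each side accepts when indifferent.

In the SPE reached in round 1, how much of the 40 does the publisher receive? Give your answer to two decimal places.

10.34

Round 4 (the author proposes): rejection yields 0 for the publisher; the author offers 0 and keeps 40.
Round 3 (the publisher proposes): the author can get 40 next round, worth 0.85 × 40 = 34 now, so the publisher offers 34, keeping 6.
Round 2 (the author proposes): the publisher can get 6 next round, worth 0.85 × 6 = 5.1 now, so the author offers 5.1, keeping 34.9.
Round 1 (the publisher proposes): the author can get 34.9 next round, worth 0.85 × 34.9 = 29.665 now. The publisher offers 29.665 and keeps 40 − 29.665 = 10.335.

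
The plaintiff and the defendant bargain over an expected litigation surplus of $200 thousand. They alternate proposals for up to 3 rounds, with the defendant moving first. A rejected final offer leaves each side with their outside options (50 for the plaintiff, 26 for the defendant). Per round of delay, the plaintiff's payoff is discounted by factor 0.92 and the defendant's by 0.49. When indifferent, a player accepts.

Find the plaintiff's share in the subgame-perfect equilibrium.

Round 3 (the defendant proposes): the plaintiff gets 50 if talks fail, so the defendant offers 50 and keeps 150.
Round 2 (the plaintiff proposes): the defendant can get 150 next round, worth 0.49 × 150 = 73.5 now, so the plaintiff offers 73.5, keeping 126.5.
Round 1 (the defendant proposes): the plaintiff can get 126.5 next round, worth 0.92 × 126.5 = 116.38 now; the defendant offers that and keeps 83.62.

116.38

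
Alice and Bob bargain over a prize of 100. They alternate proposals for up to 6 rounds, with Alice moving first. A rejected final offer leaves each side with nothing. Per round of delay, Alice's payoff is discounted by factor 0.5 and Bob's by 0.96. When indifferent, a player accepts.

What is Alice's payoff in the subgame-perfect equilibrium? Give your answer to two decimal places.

6.84

By backward induction:
Round 6 (Bob proposes): Alice will accept anything ≥ 0, so Bob offers 0 and keeps 100.
Round 5 (Alice proposes): Bob can get 100 next round, worth 0.96 × 100 = 96 now; Alice offers that and keeps 4.
Round 4 (Bob proposes): Alice can get 4 next round, worth 0.5 × 4 = 2 now. Bob offers 2 and keeps 100 − 2 = 98.
Round 3 (Alice proposes): Bob can get 98 next round, worth 0.96 × 98 = 94.08 now, so Alice offers 94.08, keeping 5.92.
Round 2 (Bob proposes): Alice can get 5.92 next round, worth 0.5 × 5.92 = 2.96 now, so Bob offers 2.96, keeping 97.04.
Round 1 (Alice proposes): Bob can get 97.04 next round, worth 0.96 × 97.04 = 93.1584 now, so Alice offers 93.1584, keeping 6.8416.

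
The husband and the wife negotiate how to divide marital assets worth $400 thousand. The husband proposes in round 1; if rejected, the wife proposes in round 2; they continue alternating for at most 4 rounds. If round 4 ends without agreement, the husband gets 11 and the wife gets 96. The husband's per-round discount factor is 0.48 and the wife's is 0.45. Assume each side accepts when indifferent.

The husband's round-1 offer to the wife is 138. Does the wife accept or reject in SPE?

Round 4 (the wife proposes): the husband gets 11 if talks fail, so the wife offers 11 and keeps 389.
Round 3 (the husband proposes): the wife can get 389 next round, worth 0.45 × 389 = 175.05 now, so the husband offers 175.05, keeping 224.95.
Round 2 (the wife proposes): the husband can get 224.95 next round, worth 0.48 × 224.95 = 107.976 now. The wife offers 107.976 and keeps 400 − 107.976 = 292.024.
So by rejecting in round 1, the wife gets 292.024 next round, worth 0.45 × 292.024 = 131.4108 now.
Offer 138 ≥ 131.4108, so the wife accepts.

Accept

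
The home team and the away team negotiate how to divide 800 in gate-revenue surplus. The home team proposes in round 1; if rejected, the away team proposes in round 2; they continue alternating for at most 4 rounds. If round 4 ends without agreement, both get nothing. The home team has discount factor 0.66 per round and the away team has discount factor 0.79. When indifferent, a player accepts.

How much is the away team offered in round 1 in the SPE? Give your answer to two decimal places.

544.40

Round 4 (the away team proposes): the home team will accept anything ≥ 0, so the away team offers 0 and keeps 800.
Round 3 (the home team proposes): the away team can get 800 next round, worth 0.79 × 800 = 632 now. The home team offers 632 and keeps 800 − 632 = 168.
Round 2 (the away team proposes): the home team can get 168 next round, worth 0.66 × 168 = 110.88 now; the away team offers that and keeps 689.12.
Round 1 (the home team proposes): the away team can get 689.12 next round, worth 0.79 × 689.12 = 544.4048 now. The home team offers 544.4048 and keeps 800 − 544.4048 = 255.5952.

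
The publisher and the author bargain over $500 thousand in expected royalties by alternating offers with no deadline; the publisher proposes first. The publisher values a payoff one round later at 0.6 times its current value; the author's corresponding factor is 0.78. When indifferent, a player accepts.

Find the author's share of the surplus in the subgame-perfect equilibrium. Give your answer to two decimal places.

293.23

In a stationary SPE each proposer offers the other exactly their discounted continuation value.
If the publisher keeps x when proposing and the author keeps y when proposing, then x = 500 − 0.78y and y = 500 − 0.6x.
Solving: x = 500(1 − 0.78) / (1 − 0.6·0.78) = 110 / 0.532 ≈ 206.7669.
The author gets 500 − 206.7669 ≈ 293.2331.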